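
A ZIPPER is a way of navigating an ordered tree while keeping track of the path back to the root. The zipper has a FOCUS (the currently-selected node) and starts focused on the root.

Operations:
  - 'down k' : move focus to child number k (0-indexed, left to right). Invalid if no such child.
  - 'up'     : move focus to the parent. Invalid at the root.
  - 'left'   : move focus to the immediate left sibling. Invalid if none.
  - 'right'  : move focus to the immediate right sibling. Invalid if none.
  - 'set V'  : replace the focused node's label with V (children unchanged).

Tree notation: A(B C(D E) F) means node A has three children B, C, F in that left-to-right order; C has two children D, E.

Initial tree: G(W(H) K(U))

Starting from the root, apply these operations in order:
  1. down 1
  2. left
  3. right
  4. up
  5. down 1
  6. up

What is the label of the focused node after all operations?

Answer: G

Derivation:
Step 1 (down 1): focus=K path=1 depth=1 children=['U'] left=['W'] right=[] parent=G
Step 2 (left): focus=W path=0 depth=1 children=['H'] left=[] right=['K'] parent=G
Step 3 (right): focus=K path=1 depth=1 children=['U'] left=['W'] right=[] parent=G
Step 4 (up): focus=G path=root depth=0 children=['W', 'K'] (at root)
Step 5 (down 1): focus=K path=1 depth=1 children=['U'] left=['W'] right=[] parent=G
Step 6 (up): focus=G path=root depth=0 children=['W', 'K'] (at root)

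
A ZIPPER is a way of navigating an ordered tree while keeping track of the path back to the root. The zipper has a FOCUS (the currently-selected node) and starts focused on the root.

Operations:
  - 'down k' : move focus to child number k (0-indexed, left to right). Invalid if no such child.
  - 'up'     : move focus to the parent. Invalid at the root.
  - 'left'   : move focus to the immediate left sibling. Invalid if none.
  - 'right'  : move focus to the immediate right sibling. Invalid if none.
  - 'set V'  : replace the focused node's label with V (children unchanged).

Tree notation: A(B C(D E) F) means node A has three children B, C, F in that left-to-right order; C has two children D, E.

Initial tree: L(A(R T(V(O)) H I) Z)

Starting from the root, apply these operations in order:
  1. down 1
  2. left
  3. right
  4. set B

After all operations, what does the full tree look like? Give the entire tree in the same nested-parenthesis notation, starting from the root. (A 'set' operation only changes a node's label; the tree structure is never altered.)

Step 1 (down 1): focus=Z path=1 depth=1 children=[] left=['A'] right=[] parent=L
Step 2 (left): focus=A path=0 depth=1 children=['R', 'T', 'H', 'I'] left=[] right=['Z'] parent=L
Step 3 (right): focus=Z path=1 depth=1 children=[] left=['A'] right=[] parent=L
Step 4 (set B): focus=B path=1 depth=1 children=[] left=['A'] right=[] parent=L

Answer: L(A(R T(V(O)) H I) B)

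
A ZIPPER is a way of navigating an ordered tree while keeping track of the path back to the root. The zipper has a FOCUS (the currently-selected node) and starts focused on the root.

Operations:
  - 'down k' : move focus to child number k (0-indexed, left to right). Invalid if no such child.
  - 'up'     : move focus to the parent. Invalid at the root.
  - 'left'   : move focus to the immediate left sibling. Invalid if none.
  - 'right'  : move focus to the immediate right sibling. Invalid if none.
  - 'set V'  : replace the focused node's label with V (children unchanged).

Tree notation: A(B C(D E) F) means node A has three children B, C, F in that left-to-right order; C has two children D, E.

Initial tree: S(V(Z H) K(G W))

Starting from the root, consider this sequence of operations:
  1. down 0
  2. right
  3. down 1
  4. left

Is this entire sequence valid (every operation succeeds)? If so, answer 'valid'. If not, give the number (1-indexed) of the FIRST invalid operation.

Step 1 (down 0): focus=V path=0 depth=1 children=['Z', 'H'] left=[] right=['K'] parent=S
Step 2 (right): focus=K path=1 depth=1 children=['G', 'W'] left=['V'] right=[] parent=S
Step 3 (down 1): focus=W path=1/1 depth=2 children=[] left=['G'] right=[] parent=K
Step 4 (left): focus=G path=1/0 depth=2 children=[] left=[] right=['W'] parent=K

Answer: valid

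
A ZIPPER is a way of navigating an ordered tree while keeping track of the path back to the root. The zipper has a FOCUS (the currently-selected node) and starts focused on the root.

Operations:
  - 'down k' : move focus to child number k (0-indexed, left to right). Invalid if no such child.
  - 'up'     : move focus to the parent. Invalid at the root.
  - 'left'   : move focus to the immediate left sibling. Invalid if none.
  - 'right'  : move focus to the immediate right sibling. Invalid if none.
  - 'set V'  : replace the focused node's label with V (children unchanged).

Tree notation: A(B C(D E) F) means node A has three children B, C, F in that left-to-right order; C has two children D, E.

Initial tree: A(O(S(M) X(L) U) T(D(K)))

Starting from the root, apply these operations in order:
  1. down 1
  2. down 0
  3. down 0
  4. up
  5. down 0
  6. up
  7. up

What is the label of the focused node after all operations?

Answer: T

Derivation:
Step 1 (down 1): focus=T path=1 depth=1 children=['D'] left=['O'] right=[] parent=A
Step 2 (down 0): focus=D path=1/0 depth=2 children=['K'] left=[] right=[] parent=T
Step 3 (down 0): focus=K path=1/0/0 depth=3 children=[] left=[] right=[] parent=D
Step 4 (up): focus=D path=1/0 depth=2 children=['K'] left=[] right=[] parent=T
Step 5 (down 0): focus=K path=1/0/0 depth=3 children=[] left=[] right=[] parent=D
Step 6 (up): focus=D path=1/0 depth=2 children=['K'] left=[] right=[] parent=T
Step 7 (up): focus=T path=1 depth=1 children=['D'] left=['O'] right=[] parent=A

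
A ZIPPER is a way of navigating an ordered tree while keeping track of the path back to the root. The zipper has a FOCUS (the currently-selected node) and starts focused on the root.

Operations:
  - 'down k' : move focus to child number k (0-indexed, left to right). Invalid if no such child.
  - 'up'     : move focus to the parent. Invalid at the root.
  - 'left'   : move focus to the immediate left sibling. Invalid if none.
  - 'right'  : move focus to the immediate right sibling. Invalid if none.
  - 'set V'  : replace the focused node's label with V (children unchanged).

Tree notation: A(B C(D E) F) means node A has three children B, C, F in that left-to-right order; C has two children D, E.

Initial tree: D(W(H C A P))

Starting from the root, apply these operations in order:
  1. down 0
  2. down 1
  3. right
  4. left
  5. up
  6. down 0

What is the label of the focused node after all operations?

Answer: H

Derivation:
Step 1 (down 0): focus=W path=0 depth=1 children=['H', 'C', 'A', 'P'] left=[] right=[] parent=D
Step 2 (down 1): focus=C path=0/1 depth=2 children=[] left=['H'] right=['A', 'P'] parent=W
Step 3 (right): focus=A path=0/2 depth=2 children=[] left=['H', 'C'] right=['P'] parent=W
Step 4 (left): focus=C path=0/1 depth=2 children=[] left=['H'] right=['A', 'P'] parent=W
Step 5 (up): focus=W path=0 depth=1 children=['H', 'C', 'A', 'P'] left=[] right=[] parent=D
Step 6 (down 0): focus=H path=0/0 depth=2 children=[] left=[] right=['C', 'A', 'P'] parent=W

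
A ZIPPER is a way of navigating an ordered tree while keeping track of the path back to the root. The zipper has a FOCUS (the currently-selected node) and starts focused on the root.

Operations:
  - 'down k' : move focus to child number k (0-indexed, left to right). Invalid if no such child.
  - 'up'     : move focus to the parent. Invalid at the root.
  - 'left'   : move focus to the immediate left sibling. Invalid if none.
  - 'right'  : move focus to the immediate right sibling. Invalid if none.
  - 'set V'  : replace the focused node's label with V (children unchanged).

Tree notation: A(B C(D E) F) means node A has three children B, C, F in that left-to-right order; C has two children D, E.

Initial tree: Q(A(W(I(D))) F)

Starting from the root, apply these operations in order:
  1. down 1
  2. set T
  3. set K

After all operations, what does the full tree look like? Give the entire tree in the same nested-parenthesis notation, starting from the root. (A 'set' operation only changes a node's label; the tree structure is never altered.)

Step 1 (down 1): focus=F path=1 depth=1 children=[] left=['A'] right=[] parent=Q
Step 2 (set T): focus=T path=1 depth=1 children=[] left=['A'] right=[] parent=Q
Step 3 (set K): focus=K path=1 depth=1 children=[] left=['A'] right=[] parent=Q

Answer: Q(A(W(I(D))) K)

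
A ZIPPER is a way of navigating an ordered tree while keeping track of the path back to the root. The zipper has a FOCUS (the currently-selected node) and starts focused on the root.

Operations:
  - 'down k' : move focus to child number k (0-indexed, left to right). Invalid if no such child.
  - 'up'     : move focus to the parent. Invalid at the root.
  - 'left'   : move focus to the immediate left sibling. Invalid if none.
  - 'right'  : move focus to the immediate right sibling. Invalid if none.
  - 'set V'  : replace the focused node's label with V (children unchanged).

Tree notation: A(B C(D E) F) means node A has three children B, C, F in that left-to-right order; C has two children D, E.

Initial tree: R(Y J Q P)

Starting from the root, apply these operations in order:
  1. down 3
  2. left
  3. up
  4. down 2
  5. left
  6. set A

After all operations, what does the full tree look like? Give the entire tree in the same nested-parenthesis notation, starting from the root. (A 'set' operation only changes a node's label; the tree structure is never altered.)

Answer: R(Y A Q P)

Derivation:
Step 1 (down 3): focus=P path=3 depth=1 children=[] left=['Y', 'J', 'Q'] right=[] parent=R
Step 2 (left): focus=Q path=2 depth=1 children=[] left=['Y', 'J'] right=['P'] parent=R
Step 3 (up): focus=R path=root depth=0 children=['Y', 'J', 'Q', 'P'] (at root)
Step 4 (down 2): focus=Q path=2 depth=1 children=[] left=['Y', 'J'] right=['P'] parent=R
Step 5 (left): focus=J path=1 depth=1 children=[] left=['Y'] right=['Q', 'P'] parent=R
Step 6 (set A): focus=A path=1 depth=1 children=[] left=['Y'] right=['Q', 'P'] parent=R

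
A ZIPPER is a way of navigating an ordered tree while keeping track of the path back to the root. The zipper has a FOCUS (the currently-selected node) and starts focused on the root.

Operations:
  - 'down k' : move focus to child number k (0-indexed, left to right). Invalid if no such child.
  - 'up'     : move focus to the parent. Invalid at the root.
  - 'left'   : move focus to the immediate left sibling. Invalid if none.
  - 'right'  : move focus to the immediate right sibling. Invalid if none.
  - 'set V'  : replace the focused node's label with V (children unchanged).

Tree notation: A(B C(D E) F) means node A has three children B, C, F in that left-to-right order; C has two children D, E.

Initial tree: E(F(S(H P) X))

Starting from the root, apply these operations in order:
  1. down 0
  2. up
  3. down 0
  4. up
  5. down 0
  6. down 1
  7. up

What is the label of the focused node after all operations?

Answer: F

Derivation:
Step 1 (down 0): focus=F path=0 depth=1 children=['S', 'X'] left=[] right=[] parent=E
Step 2 (up): focus=E path=root depth=0 children=['F'] (at root)
Step 3 (down 0): focus=F path=0 depth=1 children=['S', 'X'] left=[] right=[] parent=E
Step 4 (up): focus=E path=root depth=0 children=['F'] (at root)
Step 5 (down 0): focus=F path=0 depth=1 children=['S', 'X'] left=[] right=[] parent=E
Step 6 (down 1): focus=X path=0/1 depth=2 children=[] left=['S'] right=[] parent=F
Step 7 (up): focus=F path=0 depth=1 children=['S', 'X'] left=[] right=[] parent=E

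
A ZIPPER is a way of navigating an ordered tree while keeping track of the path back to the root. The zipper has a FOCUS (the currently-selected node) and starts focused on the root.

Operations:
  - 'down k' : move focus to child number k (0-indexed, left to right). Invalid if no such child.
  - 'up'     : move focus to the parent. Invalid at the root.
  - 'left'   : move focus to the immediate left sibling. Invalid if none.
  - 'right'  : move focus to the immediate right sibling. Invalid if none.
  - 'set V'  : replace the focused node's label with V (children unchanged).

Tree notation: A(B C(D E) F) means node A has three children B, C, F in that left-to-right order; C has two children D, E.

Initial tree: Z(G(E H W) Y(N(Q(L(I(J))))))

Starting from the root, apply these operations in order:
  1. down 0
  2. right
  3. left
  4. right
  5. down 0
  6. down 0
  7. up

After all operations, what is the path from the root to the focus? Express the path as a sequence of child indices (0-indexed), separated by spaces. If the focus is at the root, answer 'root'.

Step 1 (down 0): focus=G path=0 depth=1 children=['E', 'H', 'W'] left=[] right=['Y'] parent=Z
Step 2 (right): focus=Y path=1 depth=1 children=['N'] left=['G'] right=[] parent=Z
Step 3 (left): focus=G path=0 depth=1 children=['E', 'H', 'W'] left=[] right=['Y'] parent=Z
Step 4 (right): focus=Y path=1 depth=1 children=['N'] left=['G'] right=[] parent=Z
Step 5 (down 0): focus=N path=1/0 depth=2 children=['Q'] left=[] right=[] parent=Y
Step 6 (down 0): focus=Q path=1/0/0 depth=3 children=['L'] left=[] right=[] parent=N
Step 7 (up): focus=N path=1/0 depth=2 children=['Q'] left=[] right=[] parent=Y

Answer: 1 0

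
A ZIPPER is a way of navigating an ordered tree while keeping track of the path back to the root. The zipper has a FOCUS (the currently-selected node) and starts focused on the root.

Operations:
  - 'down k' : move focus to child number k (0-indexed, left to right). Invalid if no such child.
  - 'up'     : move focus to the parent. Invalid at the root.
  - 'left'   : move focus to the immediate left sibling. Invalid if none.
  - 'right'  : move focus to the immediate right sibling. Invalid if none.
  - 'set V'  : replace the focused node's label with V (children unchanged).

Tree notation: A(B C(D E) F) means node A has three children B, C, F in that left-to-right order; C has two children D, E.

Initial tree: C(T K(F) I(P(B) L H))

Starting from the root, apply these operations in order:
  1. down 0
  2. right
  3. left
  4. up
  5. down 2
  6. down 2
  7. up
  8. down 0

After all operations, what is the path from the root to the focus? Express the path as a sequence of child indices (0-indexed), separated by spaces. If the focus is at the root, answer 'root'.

Step 1 (down 0): focus=T path=0 depth=1 children=[] left=[] right=['K', 'I'] parent=C
Step 2 (right): focus=K path=1 depth=1 children=['F'] left=['T'] right=['I'] parent=C
Step 3 (left): focus=T path=0 depth=1 children=[] left=[] right=['K', 'I'] parent=C
Step 4 (up): focus=C path=root depth=0 children=['T', 'K', 'I'] (at root)
Step 5 (down 2): focus=I path=2 depth=1 children=['P', 'L', 'H'] left=['T', 'K'] right=[] parent=C
Step 6 (down 2): focus=H path=2/2 depth=2 children=[] left=['P', 'L'] right=[] parent=I
Step 7 (up): focus=I path=2 depth=1 children=['P', 'L', 'H'] left=['T', 'K'] right=[] parent=C
Step 8 (down 0): focus=P path=2/0 depth=2 children=['B'] left=[] right=['L', 'H'] parent=I

Answer: 2 0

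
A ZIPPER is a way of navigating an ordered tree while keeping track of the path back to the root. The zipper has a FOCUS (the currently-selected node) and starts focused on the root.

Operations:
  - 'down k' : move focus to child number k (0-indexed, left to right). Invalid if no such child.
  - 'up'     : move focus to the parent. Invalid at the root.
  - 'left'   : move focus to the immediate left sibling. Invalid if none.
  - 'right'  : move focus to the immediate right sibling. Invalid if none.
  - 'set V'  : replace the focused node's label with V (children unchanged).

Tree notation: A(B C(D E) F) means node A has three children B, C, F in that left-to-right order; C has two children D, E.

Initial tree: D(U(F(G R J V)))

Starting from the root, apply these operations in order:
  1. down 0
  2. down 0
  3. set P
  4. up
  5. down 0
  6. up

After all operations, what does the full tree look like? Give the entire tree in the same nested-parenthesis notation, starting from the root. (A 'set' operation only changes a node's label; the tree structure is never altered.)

Step 1 (down 0): focus=U path=0 depth=1 children=['F'] left=[] right=[] parent=D
Step 2 (down 0): focus=F path=0/0 depth=2 children=['G', 'R', 'J', 'V'] left=[] right=[] parent=U
Step 3 (set P): focus=P path=0/0 depth=2 children=['G', 'R', 'J', 'V'] left=[] right=[] parent=U
Step 4 (up): focus=U path=0 depth=1 children=['P'] left=[] right=[] parent=D
Step 5 (down 0): focus=P path=0/0 depth=2 children=['G', 'R', 'J', 'V'] left=[] right=[] parent=U
Step 6 (up): focus=U path=0 depth=1 children=['P'] left=[] right=[] parent=D

Answer: D(U(P(G R J V)))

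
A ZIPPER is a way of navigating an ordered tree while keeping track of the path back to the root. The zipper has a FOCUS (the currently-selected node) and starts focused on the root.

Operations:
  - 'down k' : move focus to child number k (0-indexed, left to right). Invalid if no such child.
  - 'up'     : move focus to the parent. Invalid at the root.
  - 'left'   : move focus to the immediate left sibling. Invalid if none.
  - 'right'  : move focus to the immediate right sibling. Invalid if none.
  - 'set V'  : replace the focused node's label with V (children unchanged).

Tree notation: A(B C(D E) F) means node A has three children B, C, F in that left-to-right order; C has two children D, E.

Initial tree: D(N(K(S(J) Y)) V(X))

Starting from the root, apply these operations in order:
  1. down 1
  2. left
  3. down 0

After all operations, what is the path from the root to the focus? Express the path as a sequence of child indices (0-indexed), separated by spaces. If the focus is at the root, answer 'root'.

Step 1 (down 1): focus=V path=1 depth=1 children=['X'] left=['N'] right=[] parent=D
Step 2 (left): focus=N path=0 depth=1 children=['K'] left=[] right=['V'] parent=D
Step 3 (down 0): focus=K path=0/0 depth=2 children=['S', 'Y'] left=[] right=[] parent=N

Answer: 0 0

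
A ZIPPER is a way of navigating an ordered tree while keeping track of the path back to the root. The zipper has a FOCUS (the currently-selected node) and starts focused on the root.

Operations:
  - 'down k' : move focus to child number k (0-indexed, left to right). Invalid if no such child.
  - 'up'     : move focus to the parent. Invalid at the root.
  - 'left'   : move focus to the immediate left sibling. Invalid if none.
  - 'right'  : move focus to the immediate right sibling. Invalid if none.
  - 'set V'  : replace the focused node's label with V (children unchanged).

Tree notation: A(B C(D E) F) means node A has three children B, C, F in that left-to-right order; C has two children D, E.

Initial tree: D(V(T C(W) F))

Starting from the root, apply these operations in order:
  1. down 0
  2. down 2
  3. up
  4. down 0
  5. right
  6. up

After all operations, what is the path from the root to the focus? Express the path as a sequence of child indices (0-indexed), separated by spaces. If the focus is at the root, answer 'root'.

Step 1 (down 0): focus=V path=0 depth=1 children=['T', 'C', 'F'] left=[] right=[] parent=D
Step 2 (down 2): focus=F path=0/2 depth=2 children=[] left=['T', 'C'] right=[] parent=V
Step 3 (up): focus=V path=0 depth=1 children=['T', 'C', 'F'] left=[] right=[] parent=D
Step 4 (down 0): focus=T path=0/0 depth=2 children=[] left=[] right=['C', 'F'] parent=V
Step 5 (right): focus=C path=0/1 depth=2 children=['W'] left=['T'] right=['F'] parent=V
Step 6 (up): focus=V path=0 depth=1 children=['T', 'C', 'F'] left=[] right=[] parent=D

Answer: 0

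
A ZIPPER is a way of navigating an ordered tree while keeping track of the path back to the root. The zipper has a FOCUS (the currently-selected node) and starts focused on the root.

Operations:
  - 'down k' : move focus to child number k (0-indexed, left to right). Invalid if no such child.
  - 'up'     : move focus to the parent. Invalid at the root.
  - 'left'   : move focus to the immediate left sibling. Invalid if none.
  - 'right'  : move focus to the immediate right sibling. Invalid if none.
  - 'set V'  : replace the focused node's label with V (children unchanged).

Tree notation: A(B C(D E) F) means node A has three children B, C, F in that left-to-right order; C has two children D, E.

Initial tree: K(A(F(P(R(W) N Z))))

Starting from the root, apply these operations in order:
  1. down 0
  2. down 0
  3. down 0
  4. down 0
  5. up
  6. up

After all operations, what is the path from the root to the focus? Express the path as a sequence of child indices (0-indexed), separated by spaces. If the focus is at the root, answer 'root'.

Answer: 0 0

Derivation:
Step 1 (down 0): focus=A path=0 depth=1 children=['F'] left=[] right=[] parent=K
Step 2 (down 0): focus=F path=0/0 depth=2 children=['P'] left=[] right=[] parent=A
Step 3 (down 0): focus=P path=0/0/0 depth=3 children=['R', 'N', 'Z'] left=[] right=[] parent=F
Step 4 (down 0): focus=R path=0/0/0/0 depth=4 children=['W'] left=[] right=['N', 'Z'] parent=P
Step 5 (up): focus=P path=0/0/0 depth=3 children=['R', 'N', 'Z'] left=[] right=[] parent=F
Step 6 (up): focus=F path=0/0 depth=2 children=['P'] left=[] right=[] parent=A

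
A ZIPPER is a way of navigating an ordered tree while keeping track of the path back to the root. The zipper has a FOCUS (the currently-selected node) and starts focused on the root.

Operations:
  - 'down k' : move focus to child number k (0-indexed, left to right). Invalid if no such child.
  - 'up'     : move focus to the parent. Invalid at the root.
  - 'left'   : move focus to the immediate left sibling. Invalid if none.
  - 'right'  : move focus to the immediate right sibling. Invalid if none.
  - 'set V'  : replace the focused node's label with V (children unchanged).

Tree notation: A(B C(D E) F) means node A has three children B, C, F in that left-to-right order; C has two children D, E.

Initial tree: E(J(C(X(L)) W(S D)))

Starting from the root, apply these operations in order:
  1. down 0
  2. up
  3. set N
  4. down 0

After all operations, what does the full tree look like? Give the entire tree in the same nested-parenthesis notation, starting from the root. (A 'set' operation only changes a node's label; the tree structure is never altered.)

Step 1 (down 0): focus=J path=0 depth=1 children=['C', 'W'] left=[] right=[] parent=E
Step 2 (up): focus=E path=root depth=0 children=['J'] (at root)
Step 3 (set N): focus=N path=root depth=0 children=['J'] (at root)
Step 4 (down 0): focus=J path=0 depth=1 children=['C', 'W'] left=[] right=[] parent=N

Answer: N(J(C(X(L)) W(S D)))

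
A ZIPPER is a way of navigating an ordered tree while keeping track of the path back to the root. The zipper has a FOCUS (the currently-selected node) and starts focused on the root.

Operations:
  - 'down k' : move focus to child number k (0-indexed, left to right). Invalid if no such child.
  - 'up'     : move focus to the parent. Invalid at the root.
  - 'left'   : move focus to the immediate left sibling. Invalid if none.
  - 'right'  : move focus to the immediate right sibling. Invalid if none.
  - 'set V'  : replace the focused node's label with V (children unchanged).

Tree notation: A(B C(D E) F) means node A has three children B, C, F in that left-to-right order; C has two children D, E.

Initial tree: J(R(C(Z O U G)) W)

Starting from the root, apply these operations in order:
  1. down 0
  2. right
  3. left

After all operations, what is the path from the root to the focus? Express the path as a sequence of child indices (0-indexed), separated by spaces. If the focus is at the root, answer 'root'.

Step 1 (down 0): focus=R path=0 depth=1 children=['C'] left=[] right=['W'] parent=J
Step 2 (right): focus=W path=1 depth=1 children=[] left=['R'] right=[] parent=J
Step 3 (left): focus=R path=0 depth=1 children=['C'] left=[] right=['W'] parent=J

Answer: 0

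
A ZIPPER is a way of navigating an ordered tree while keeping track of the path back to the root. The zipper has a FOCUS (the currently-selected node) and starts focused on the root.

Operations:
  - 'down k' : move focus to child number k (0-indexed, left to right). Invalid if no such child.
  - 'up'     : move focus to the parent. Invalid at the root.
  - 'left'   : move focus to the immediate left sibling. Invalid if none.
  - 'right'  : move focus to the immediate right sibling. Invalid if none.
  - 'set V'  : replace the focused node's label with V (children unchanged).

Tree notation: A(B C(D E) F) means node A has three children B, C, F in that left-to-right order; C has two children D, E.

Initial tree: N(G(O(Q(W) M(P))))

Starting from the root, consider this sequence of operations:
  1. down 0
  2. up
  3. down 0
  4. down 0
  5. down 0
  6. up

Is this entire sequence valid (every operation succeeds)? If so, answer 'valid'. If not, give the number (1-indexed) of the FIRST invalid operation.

Answer: valid

Derivation:
Step 1 (down 0): focus=G path=0 depth=1 children=['O'] left=[] right=[] parent=N
Step 2 (up): focus=N path=root depth=0 children=['G'] (at root)
Step 3 (down 0): focus=G path=0 depth=1 children=['O'] left=[] right=[] parent=N
Step 4 (down 0): focus=O path=0/0 depth=2 children=['Q', 'M'] left=[] right=[] parent=G
Step 5 (down 0): focus=Q path=0/0/0 depth=3 children=['W'] left=[] right=['M'] parent=O
Step 6 (up): focus=O path=0/0 depth=2 children=['Q', 'M'] left=[] right=[] parent=G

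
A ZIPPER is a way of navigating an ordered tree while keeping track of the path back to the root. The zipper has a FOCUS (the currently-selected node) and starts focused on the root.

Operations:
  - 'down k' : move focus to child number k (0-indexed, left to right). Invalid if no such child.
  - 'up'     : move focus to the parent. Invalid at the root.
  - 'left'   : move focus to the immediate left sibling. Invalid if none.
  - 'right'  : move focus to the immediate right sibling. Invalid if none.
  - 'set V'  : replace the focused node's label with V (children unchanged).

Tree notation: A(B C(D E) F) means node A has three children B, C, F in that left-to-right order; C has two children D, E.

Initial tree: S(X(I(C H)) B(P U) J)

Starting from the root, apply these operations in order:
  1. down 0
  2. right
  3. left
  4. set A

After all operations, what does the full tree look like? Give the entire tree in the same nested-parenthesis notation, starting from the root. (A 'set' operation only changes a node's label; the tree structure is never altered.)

Step 1 (down 0): focus=X path=0 depth=1 children=['I'] left=[] right=['B', 'J'] parent=S
Step 2 (right): focus=B path=1 depth=1 children=['P', 'U'] left=['X'] right=['J'] parent=S
Step 3 (left): focus=X path=0 depth=1 children=['I'] left=[] right=['B', 'J'] parent=S
Step 4 (set A): focus=A path=0 depth=1 children=['I'] left=[] right=['B', 'J'] parent=S

Answer: S(A(I(C H)) B(P U) J)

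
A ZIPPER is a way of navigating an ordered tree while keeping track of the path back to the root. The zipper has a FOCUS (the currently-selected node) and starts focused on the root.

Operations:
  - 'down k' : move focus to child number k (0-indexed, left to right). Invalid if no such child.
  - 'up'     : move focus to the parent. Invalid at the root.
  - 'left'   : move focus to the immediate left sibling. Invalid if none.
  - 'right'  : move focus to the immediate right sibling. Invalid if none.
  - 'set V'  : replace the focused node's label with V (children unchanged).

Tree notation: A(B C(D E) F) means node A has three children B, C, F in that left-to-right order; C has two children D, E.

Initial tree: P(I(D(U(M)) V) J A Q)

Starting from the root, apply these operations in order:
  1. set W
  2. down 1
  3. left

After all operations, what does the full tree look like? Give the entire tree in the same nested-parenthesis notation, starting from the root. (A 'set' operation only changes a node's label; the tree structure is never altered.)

Answer: W(I(D(U(M)) V) J A Q)

Derivation:
Step 1 (set W): focus=W path=root depth=0 children=['I', 'J', 'A', 'Q'] (at root)
Step 2 (down 1): focus=J path=1 depth=1 children=[] left=['I'] right=['A', 'Q'] parent=W
Step 3 (left): focus=I path=0 depth=1 children=['D', 'V'] left=[] right=['J', 'A', 'Q'] parent=W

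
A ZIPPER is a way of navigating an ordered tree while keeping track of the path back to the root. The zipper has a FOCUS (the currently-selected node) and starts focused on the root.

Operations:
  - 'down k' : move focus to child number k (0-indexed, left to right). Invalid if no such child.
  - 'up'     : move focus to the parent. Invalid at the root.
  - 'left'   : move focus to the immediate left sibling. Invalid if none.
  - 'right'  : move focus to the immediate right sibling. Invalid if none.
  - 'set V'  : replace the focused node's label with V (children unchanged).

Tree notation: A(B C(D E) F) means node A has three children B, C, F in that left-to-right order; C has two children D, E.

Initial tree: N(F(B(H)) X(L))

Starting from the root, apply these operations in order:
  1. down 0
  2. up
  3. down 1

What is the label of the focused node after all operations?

Answer: X

Derivation:
Step 1 (down 0): focus=F path=0 depth=1 children=['B'] left=[] right=['X'] parent=N
Step 2 (up): focus=N path=root depth=0 children=['F', 'X'] (at root)
Step 3 (down 1): focus=X path=1 depth=1 children=['L'] left=['F'] right=[] parent=N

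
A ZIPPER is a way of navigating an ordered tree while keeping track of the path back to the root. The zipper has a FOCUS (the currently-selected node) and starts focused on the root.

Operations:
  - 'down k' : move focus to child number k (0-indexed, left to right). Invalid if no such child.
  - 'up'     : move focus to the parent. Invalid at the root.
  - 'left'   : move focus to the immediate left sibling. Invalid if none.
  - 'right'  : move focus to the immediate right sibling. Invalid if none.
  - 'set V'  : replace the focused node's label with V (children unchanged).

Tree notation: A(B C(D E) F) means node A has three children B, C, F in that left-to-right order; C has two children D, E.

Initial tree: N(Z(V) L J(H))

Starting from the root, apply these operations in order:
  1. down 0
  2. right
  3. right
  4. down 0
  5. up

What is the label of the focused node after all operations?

Step 1 (down 0): focus=Z path=0 depth=1 children=['V'] left=[] right=['L', 'J'] parent=N
Step 2 (right): focus=L path=1 depth=1 children=[] left=['Z'] right=['J'] parent=N
Step 3 (right): focus=J path=2 depth=1 children=['H'] left=['Z', 'L'] right=[] parent=N
Step 4 (down 0): focus=H path=2/0 depth=2 children=[] left=[] right=[] parent=J
Step 5 (up): focus=J path=2 depth=1 children=['H'] left=['Z', 'L'] right=[] parent=N

Answer: J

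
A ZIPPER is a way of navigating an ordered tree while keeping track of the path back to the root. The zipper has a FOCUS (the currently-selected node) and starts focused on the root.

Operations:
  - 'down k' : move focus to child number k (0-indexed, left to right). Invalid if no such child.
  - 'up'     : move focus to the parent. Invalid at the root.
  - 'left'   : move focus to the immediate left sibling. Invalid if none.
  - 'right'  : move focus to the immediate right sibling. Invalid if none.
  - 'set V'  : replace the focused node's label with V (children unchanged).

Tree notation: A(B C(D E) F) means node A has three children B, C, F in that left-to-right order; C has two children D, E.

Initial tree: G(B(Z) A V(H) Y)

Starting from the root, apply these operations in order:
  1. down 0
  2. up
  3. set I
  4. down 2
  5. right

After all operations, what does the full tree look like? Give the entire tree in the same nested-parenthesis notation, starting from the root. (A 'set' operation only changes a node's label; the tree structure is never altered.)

Step 1 (down 0): focus=B path=0 depth=1 children=['Z'] left=[] right=['A', 'V', 'Y'] parent=G
Step 2 (up): focus=G path=root depth=0 children=['B', 'A', 'V', 'Y'] (at root)
Step 3 (set I): focus=I path=root depth=0 children=['B', 'A', 'V', 'Y'] (at root)
Step 4 (down 2): focus=V path=2 depth=1 children=['H'] left=['B', 'A'] right=['Y'] parent=I
Step 5 (right): focus=Y path=3 depth=1 children=[] left=['B', 'A', 'V'] right=[] parent=I

Answer: I(B(Z) A V(H) Y)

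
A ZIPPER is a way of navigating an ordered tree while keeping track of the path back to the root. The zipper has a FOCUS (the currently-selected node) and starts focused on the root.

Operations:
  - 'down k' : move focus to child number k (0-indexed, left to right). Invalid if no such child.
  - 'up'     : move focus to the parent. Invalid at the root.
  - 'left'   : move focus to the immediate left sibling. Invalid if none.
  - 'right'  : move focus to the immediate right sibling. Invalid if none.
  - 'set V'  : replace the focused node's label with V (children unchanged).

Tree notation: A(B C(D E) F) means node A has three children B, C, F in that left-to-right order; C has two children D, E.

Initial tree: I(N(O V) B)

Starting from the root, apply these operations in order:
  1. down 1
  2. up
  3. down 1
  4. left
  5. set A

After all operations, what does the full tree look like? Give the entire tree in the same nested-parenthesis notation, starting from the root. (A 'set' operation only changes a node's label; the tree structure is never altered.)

Step 1 (down 1): focus=B path=1 depth=1 children=[] left=['N'] right=[] parent=I
Step 2 (up): focus=I path=root depth=0 children=['N', 'B'] (at root)
Step 3 (down 1): focus=B path=1 depth=1 children=[] left=['N'] right=[] parent=I
Step 4 (left): focus=N path=0 depth=1 children=['O', 'V'] left=[] right=['B'] parent=I
Step 5 (set A): focus=A path=0 depth=1 children=['O', 'V'] left=[] right=['B'] parent=I

Answer: I(A(O V) B)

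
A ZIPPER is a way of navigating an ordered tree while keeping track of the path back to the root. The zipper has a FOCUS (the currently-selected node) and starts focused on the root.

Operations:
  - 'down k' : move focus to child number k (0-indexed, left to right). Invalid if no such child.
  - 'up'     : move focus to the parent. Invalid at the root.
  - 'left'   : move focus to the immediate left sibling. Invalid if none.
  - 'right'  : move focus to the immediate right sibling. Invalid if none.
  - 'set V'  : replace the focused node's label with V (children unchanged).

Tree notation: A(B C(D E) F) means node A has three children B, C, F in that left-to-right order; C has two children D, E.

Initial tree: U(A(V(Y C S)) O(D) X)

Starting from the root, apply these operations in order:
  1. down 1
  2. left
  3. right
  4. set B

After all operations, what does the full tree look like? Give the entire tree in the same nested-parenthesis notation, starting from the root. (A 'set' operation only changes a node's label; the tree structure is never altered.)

Step 1 (down 1): focus=O path=1 depth=1 children=['D'] left=['A'] right=['X'] parent=U
Step 2 (left): focus=A path=0 depth=1 children=['V'] left=[] right=['O', 'X'] parent=U
Step 3 (right): focus=O path=1 depth=1 children=['D'] left=['A'] right=['X'] parent=U
Step 4 (set B): focus=B path=1 depth=1 children=['D'] left=['A'] right=['X'] parent=U

Answer: U(A(V(Y C S)) B(D) X)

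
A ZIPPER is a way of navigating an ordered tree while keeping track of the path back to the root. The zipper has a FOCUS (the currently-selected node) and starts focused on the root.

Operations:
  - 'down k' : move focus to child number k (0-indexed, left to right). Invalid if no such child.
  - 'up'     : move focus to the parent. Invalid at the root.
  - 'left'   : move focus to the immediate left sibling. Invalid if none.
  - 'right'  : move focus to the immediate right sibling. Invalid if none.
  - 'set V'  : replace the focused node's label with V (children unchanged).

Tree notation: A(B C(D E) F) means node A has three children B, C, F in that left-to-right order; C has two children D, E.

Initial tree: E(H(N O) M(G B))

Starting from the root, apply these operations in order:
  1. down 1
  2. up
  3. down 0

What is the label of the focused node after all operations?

Step 1 (down 1): focus=M path=1 depth=1 children=['G', 'B'] left=['H'] right=[] parent=E
Step 2 (up): focus=E path=root depth=0 children=['H', 'M'] (at root)
Step 3 (down 0): focus=H path=0 depth=1 children=['N', 'O'] left=[] right=['M'] parent=E

Answer: H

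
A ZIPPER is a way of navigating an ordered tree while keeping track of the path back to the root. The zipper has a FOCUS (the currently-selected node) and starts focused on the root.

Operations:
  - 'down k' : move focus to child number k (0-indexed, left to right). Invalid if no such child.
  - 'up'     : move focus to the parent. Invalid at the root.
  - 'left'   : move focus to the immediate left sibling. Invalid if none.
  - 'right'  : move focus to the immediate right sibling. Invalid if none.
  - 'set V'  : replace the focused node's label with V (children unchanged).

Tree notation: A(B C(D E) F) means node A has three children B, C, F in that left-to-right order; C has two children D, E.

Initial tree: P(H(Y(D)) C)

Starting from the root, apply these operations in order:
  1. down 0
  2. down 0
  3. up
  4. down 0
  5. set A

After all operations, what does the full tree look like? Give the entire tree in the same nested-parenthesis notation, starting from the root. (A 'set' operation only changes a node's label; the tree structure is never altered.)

Answer: P(H(A(D)) C)

Derivation:
Step 1 (down 0): focus=H path=0 depth=1 children=['Y'] left=[] right=['C'] parent=P
Step 2 (down 0): focus=Y path=0/0 depth=2 children=['D'] left=[] right=[] parent=H
Step 3 (up): focus=H path=0 depth=1 children=['Y'] left=[] right=['C'] parent=P
Step 4 (down 0): focus=Y path=0/0 depth=2 children=['D'] left=[] right=[] parent=H
Step 5 (set A): focus=A path=0/0 depth=2 children=['D'] left=[] right=[] parent=H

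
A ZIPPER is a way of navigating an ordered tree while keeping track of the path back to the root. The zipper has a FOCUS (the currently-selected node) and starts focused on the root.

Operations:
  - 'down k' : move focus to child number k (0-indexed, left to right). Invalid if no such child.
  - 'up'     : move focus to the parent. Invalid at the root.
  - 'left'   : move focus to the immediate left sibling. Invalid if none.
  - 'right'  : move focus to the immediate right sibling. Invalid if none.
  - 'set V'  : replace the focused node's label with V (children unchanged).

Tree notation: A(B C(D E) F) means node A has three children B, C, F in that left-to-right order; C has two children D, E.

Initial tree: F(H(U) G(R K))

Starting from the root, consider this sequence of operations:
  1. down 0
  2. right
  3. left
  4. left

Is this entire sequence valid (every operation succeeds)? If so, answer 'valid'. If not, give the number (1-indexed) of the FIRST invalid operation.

Step 1 (down 0): focus=H path=0 depth=1 children=['U'] left=[] right=['G'] parent=F
Step 2 (right): focus=G path=1 depth=1 children=['R', 'K'] left=['H'] right=[] parent=F
Step 3 (left): focus=H path=0 depth=1 children=['U'] left=[] right=['G'] parent=F
Step 4 (left): INVALID

Answer: 4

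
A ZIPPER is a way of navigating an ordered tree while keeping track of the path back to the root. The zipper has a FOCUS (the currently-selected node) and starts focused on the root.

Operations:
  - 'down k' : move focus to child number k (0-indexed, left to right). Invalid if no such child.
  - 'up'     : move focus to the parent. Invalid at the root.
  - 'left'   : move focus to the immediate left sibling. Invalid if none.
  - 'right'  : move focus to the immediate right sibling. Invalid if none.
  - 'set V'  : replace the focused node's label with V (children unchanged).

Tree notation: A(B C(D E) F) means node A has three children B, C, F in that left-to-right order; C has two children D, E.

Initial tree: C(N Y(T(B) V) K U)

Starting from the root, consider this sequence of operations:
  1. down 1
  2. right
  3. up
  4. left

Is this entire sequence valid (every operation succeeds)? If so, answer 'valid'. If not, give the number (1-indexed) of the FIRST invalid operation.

Answer: 4

Derivation:
Step 1 (down 1): focus=Y path=1 depth=1 children=['T', 'V'] left=['N'] right=['K', 'U'] parent=C
Step 2 (right): focus=K path=2 depth=1 children=[] left=['N', 'Y'] right=['U'] parent=C
Step 3 (up): focus=C path=root depth=0 children=['N', 'Y', 'K', 'U'] (at root)
Step 4 (left): INVALID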